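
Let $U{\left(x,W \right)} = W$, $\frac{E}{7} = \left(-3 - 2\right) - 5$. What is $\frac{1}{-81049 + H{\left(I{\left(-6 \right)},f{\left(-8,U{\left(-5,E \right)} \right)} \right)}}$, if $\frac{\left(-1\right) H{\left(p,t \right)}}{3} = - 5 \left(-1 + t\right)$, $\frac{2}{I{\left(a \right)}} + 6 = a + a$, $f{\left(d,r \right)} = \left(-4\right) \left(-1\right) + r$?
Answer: $- \frac{1}{82054} \approx -1.2187 \cdot 10^{-5}$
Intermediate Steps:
$E = -70$ ($E = 7 \left(\left(-3 - 2\right) - 5\right) = 7 \left(-5 - 5\right) = 7 \left(-10\right) = -70$)
$f{\left(d,r \right)} = 4 + r$
$I{\left(a \right)} = \frac{2}{-6 + 2 a}$ ($I{\left(a \right)} = \frac{2}{-6 + \left(a + a\right)} = \frac{2}{-6 + 2 a}$)
$H{\left(p,t \right)} = -15 + 15 t$ ($H{\left(p,t \right)} = - 3 \left(- 5 \left(-1 + t\right)\right) = - 3 \left(5 - 5 t\right) = -15 + 15 t$)
$\frac{1}{-81049 + H{\left(I{\left(-6 \right)},f{\left(-8,U{\left(-5,E \right)} \right)} \right)}} = \frac{1}{-81049 + \left(-15 + 15 \left(4 - 70\right)\right)} = \frac{1}{-81049 + \left(-15 + 15 \left(-66\right)\right)} = \frac{1}{-81049 - 1005} = \frac{1}{-82054} = - \frac{1}{82054}$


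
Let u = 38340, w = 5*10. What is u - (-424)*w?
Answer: 59540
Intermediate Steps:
w = 50
u - (-424)*w = 38340 - (-424)*50 = 38340 - 1*(-21200) = 38340 + 21200 = 59540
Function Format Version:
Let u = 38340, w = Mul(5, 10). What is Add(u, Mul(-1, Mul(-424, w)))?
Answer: 59540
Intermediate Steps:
w = 50
Add(u, Mul(-1, Mul(-424, w))) = Add(38340, Mul(-1, Mul(-424, 50))) = Add(38340, Mul(-1, -21200)) = Add(38340, 21200) = 59540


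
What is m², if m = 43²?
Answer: 3418801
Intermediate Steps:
m = 1849
m² = 1849² = 3418801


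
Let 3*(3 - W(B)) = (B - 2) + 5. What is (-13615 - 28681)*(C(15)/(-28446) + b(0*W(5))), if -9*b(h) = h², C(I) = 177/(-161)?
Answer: -1247732/763301 ≈ -1.6347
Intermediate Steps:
C(I) = -177/161 (C(I) = 177*(-1/161) = -177/161)
W(B) = 2 - B/3 (W(B) = 3 - ((B - 2) + 5)/3 = 3 - ((-2 + B) + 5)/3 = 3 - (3 + B)/3 = 3 + (-1 - B/3) = 2 - B/3)
b(h) = -h²/9
(-13615 - 28681)*(C(15)/(-28446) + b(0*W(5))) = (-13615 - 28681)*(-177/161/(-28446) - (0*(2 - ⅓*5))²/9) = -42296*(-177/161*(-1/28446) - (0*(2 - 5/3))²/9) = -42296*(59/1526602 - (0*(⅓))²/9) = -42296*(59/1526602 - ⅑*0²) = -42296*(59/1526602 - ⅑*0) = -42296*(59/1526602 + 0) = -42296*59/1526602 = -1247732/763301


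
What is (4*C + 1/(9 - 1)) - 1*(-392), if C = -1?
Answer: 3105/8 ≈ 388.13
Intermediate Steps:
(4*C + 1/(9 - 1)) - 1*(-392) = (4*(-1) + 1/(9 - 1)) - 1*(-392) = (-4 + 1/8) + 392 = (-4 + ⅛) + 392 = -31/8 + 392 = 3105/8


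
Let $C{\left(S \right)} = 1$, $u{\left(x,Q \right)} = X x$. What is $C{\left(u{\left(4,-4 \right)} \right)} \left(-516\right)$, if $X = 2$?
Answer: $-516$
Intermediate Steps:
$u{\left(x,Q \right)} = 2 x$
$C{\left(u{\left(4,-4 \right)} \right)} \left(-516\right) = 1 \left(-516\right) = -516$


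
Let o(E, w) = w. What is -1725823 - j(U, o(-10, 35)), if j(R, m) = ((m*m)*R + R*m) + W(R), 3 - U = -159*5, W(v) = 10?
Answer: -2731313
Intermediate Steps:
U = 798 (U = 3 - (-159)*5 = 3 - 1*(-795) = 3 + 795 = 798)
j(R, m) = 10 + R*m + R*m**2 (j(R, m) = ((m*m)*R + R*m) + 10 = (m**2*R + R*m) + 10 = (R*m**2 + R*m) + 10 = (R*m + R*m**2) + 10 = 10 + R*m + R*m**2)
-1725823 - j(U, o(-10, 35)) = -1725823 - (10 + 798*35 + 798*35**2) = -1725823 - (10 + 27930 + 798*1225) = -1725823 - (10 + 27930 + 977550) = -1725823 - 1*1005490 = -1725823 - 1005490 = -2731313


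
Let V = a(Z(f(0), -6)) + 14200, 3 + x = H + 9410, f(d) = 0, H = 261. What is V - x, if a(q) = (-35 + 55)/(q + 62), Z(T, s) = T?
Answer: 140502/31 ≈ 4532.3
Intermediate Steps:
x = 9668 (x = -3 + (261 + 9410) = -3 + 9671 = 9668)
a(q) = 20/(62 + q)
V = 440210/31 (V = 20/(62 + 0) + 14200 = 20/62 + 14200 = 20*(1/62) + 14200 = 10/31 + 14200 = 440210/31 ≈ 14200.)
V - x = 440210/31 - 1*9668 = 440210/31 - 9668 = 140502/31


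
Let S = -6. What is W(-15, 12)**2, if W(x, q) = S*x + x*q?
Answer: 8100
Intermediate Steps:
W(x, q) = -6*x + q*x (W(x, q) = -6*x + x*q = -6*x + q*x)
W(-15, 12)**2 = (-15*(-6 + 12))**2 = (-15*6)**2 = (-90)**2 = 8100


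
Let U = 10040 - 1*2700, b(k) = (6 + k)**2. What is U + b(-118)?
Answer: 19884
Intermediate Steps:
U = 7340 (U = 10040 - 2700 = 7340)
U + b(-118) = 7340 + (6 - 118)**2 = 7340 + (-112)**2 = 7340 + 12544 = 19884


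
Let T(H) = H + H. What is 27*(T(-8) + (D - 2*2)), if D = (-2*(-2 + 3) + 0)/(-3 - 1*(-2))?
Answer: -486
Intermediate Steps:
T(H) = 2*H
D = 2 (D = (-2*1 + 0)/(-3 + 2) = (-2 + 0)/(-1) = -2*(-1) = 2)
27*(T(-8) + (D - 2*2)) = 27*(2*(-8) + (2 - 2*2)) = 27*(-16 + (2 - 4)) = 27*(-16 - 2) = 27*(-18) = -486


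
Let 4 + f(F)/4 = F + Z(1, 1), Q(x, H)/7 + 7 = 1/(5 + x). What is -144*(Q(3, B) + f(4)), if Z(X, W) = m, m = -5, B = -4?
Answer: 9810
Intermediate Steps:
Z(X, W) = -5
Q(x, H) = -49 + 7/(5 + x)
f(F) = -36 + 4*F (f(F) = -16 + 4*(F - 5) = -16 + 4*(-5 + F) = -16 + (-20 + 4*F) = -36 + 4*F)
-144*(Q(3, B) + f(4)) = -144*(7*(-34 - 7*3)/(5 + 3) + (-36 + 4*4)) = -144*(7*(-34 - 21)/8 + (-36 + 16)) = -144*(7*(1/8)*(-55) - 20) = -144*(-385/8 - 20) = -144*(-545/8) = 9810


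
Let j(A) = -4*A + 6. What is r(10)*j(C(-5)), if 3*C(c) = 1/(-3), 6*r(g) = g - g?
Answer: 0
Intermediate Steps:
r(g) = 0 (r(g) = (g - g)/6 = (1/6)*0 = 0)
C(c) = -1/9 (C(c) = (1/3)/(-3) = (1/3)*(-1/3) = -1/9)
j(A) = 6 - 4*A
r(10)*j(C(-5)) = 0*(6 - 4*(-1/9)) = 0*(6 + 4/9) = 0*(58/9) = 0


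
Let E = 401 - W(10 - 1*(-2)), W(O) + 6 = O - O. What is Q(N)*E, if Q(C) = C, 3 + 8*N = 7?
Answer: 407/2 ≈ 203.50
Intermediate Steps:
N = ½ (N = -3/8 + (⅛)*7 = -3/8 + 7/8 = ½ ≈ 0.50000)
W(O) = -6 (W(O) = -6 + (O - O) = -6 + 0 = -6)
E = 407 (E = 401 - 1*(-6) = 401 + 6 = 407)
Q(N)*E = (½)*407 = 407/2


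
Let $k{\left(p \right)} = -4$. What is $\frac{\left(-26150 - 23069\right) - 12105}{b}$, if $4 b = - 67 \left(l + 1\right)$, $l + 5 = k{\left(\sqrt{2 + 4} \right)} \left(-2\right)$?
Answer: $\frac{61324}{67} \approx 915.28$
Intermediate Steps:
$l = 3$ ($l = -5 - -8 = -5 + 8 = 3$)
$b = -67$ ($b = \frac{\left(-67\right) \left(3 + 1\right)}{4} = \frac{\left(-67\right) 4}{4} = \frac{1}{4} \left(-268\right) = -67$)
$\frac{\left(-26150 - 23069\right) - 12105}{b} = \frac{\left(-26150 - 23069\right) - 12105}{-67} = \left(-49219 - 12105\right) \left(- \frac{1}{67}\right) = \left(-61324\right) \left(- \frac{1}{67}\right) = \frac{61324}{67}$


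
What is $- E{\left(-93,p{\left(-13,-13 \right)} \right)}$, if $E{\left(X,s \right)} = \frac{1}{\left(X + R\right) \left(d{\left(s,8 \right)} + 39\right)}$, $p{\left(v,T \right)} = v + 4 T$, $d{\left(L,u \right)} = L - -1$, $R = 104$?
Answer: $\frac{1}{275} \approx 0.0036364$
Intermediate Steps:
$d{\left(L,u \right)} = 1 + L$ ($d{\left(L,u \right)} = L + 1 = 1 + L$)
$E{\left(X,s \right)} = \frac{1}{\left(40 + s\right) \left(104 + X\right)}$ ($E{\left(X,s \right)} = \frac{1}{\left(X + 104\right) \left(\left(1 + s\right) + 39\right)} = \frac{1}{\left(104 + X\right) \left(40 + s\right)} = \frac{1}{\left(40 + s\right) \left(104 + X\right)}$)
$- E{\left(-93,p{\left(-13,-13 \right)} \right)} = - \frac{1}{4160 + 40 \left(-93\right) + 104 \left(-13 + 4 \left(-13\right)\right) - 93 \left(-13 + 4 \left(-13\right)\right)} = - \frac{1}{4160 - 3720 + 104 \left(-13 - 52\right) - 93 \left(-13 - 52\right)} = - \frac{1}{4160 - 3720 + 104 \left(-65\right) - -6045} = - \frac{1}{4160 - 3720 - 6760 + 6045} = - \frac{1}{-275} = \left(-1\right) \left(- \frac{1}{275}\right) = \frac{1}{275}$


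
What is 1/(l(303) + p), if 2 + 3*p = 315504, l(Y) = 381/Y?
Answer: 303/31866083 ≈ 9.5085e-6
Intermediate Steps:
p = 315502/3 (p = -2/3 + (1/3)*315504 = -2/3 + 105168 = 315502/3 ≈ 1.0517e+5)
1/(l(303) + p) = 1/(381/303 + 315502/3) = 1/(381*(1/303) + 315502/3) = 1/(127/101 + 315502/3) = 1/(31866083/303) = 303/31866083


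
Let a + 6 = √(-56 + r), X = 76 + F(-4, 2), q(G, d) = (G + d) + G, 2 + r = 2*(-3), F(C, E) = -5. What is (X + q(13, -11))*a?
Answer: -516 + 688*I ≈ -516.0 + 688.0*I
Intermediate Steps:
r = -8 (r = -2 + 2*(-3) = -2 - 6 = -8)
q(G, d) = d + 2*G
X = 71 (X = 76 - 5 = 71)
a = -6 + 8*I (a = -6 + √(-56 - 8) = -6 + √(-64) = -6 + 8*I ≈ -6.0 + 8.0*I)
(X + q(13, -11))*a = (71 + (-11 + 2*13))*(-6 + 8*I) = (71 + (-11 + 26))*(-6 + 8*I) = (71 + 15)*(-6 + 8*I) = 86*(-6 + 8*I) = -516 + 688*I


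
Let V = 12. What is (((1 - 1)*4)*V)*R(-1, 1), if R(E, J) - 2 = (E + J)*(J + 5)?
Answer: 0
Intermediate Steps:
R(E, J) = 2 + (5 + J)*(E + J) (R(E, J) = 2 + (E + J)*(J + 5) = 2 + (E + J)*(5 + J) = 2 + (5 + J)*(E + J))
(((1 - 1)*4)*V)*R(-1, 1) = (((1 - 1)*4)*12)*(2 + 1² + 5*(-1) + 5*1 - 1*1) = ((0*4)*12)*(2 + 1 - 5 + 5 - 1) = (0*12)*2 = 0*2 = 0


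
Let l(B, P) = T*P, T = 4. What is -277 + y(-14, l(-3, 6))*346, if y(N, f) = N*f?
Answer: -116533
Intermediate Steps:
l(B, P) = 4*P
-277 + y(-14, l(-3, 6))*346 = -277 - 56*6*346 = -277 - 14*24*346 = -277 - 336*346 = -277 - 116256 = -116533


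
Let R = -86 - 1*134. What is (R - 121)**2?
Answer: 116281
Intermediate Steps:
R = -220 (R = -86 - 134 = -220)
(R - 121)**2 = (-220 - 121)**2 = (-341)**2 = 116281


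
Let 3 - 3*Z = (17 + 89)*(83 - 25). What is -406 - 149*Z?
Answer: 914387/3 ≈ 3.0480e+5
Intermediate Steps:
Z = -6145/3 (Z = 1 - (17 + 89)*(83 - 25)/3 = 1 - 106*58/3 = 1 - ⅓*6148 = 1 - 6148/3 = -6145/3 ≈ -2048.3)
-406 - 149*Z = -406 - 149*(-6145/3) = -406 + 915605/3 = 914387/3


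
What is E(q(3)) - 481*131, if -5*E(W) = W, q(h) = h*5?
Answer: -63014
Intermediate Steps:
q(h) = 5*h
E(W) = -W/5
E(q(3)) - 481*131 = -3 - 481*131 = -1/5*15 - 63011 = -3 - 63011 = -63014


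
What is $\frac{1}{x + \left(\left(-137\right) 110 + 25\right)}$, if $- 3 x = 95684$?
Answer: $- \frac{3}{140819} \approx -2.1304 \cdot 10^{-5}$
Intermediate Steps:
$x = - \frac{95684}{3}$ ($x = \left(- \frac{1}{3}\right) 95684 = - \frac{95684}{3} \approx -31895.0$)
$\frac{1}{x + \left(\left(-137\right) 110 + 25\right)} = \frac{1}{- \frac{95684}{3} + \left(\left(-137\right) 110 + 25\right)} = \frac{1}{- \frac{95684}{3} + \left(-15070 + 25\right)} = \frac{1}{- \frac{95684}{3} - 15045} = \frac{1}{- \frac{140819}{3}} = - \frac{3}{140819}$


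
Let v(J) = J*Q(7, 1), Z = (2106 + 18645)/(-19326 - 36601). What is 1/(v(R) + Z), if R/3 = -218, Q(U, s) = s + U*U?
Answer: -55927/1828833651 ≈ -3.0581e-5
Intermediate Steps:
Q(U, s) = s + U**2
R = -654 (R = 3*(-218) = -654)
Z = -20751/55927 (Z = 20751/(-55927) = 20751*(-1/55927) = -20751/55927 ≈ -0.37104)
v(J) = 50*J (v(J) = J*(1 + 7**2) = J*(1 + 49) = J*50 = 50*J)
1/(v(R) + Z) = 1/(50*(-654) - 20751/55927) = 1/(-32700 - 20751/55927) = 1/(-1828833651/55927) = -55927/1828833651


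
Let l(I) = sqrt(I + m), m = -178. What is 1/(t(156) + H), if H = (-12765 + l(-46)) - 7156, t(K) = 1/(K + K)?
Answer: -1939189512/38630609858257 - 389376*I*sqrt(14)/38630609858257 ≈ -5.0198e-5 - 3.7714e-8*I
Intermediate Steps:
t(K) = 1/(2*K)
l(I) = sqrt(-178 + I) (l(I) = sqrt(I - 178) = sqrt(-178 + I))
H = -19921 + 4*I*sqrt(14) (H = (-12765 + sqrt(-178 - 46)) - 7156 = (-12765 + sqrt(-224)) - 7156 = (-12765 + 4*I*sqrt(14)) - 7156 = -19921 + 4*I*sqrt(14) ≈ -19921.0 + 14.967*I)
1/(t(156) + H) = 1/((1/2)/156 + (-19921 + 4*I*sqrt(14))) = 1/((1/2)*(1/156) + (-19921 + 4*I*sqrt(14))) = 1/(1/312 + (-19921 + 4*I*sqrt(14))) = 1/(-6215351/312 + 4*I*sqrt(14))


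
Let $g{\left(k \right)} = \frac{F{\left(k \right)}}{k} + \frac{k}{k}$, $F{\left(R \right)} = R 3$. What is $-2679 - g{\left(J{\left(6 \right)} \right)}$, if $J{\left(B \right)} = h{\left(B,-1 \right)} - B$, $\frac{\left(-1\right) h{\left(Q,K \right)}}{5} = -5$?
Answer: $-2683$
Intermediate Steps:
$h{\left(Q,K \right)} = 25$ ($h{\left(Q,K \right)} = \left(-5\right) \left(-5\right) = 25$)
$F{\left(R \right)} = 3 R$
$J{\left(B \right)} = 25 - B$
$g{\left(k \right)} = 4$ ($g{\left(k \right)} = \frac{3 k}{k} + \frac{k}{k} = 3 + 1 = 4$)
$-2679 - g{\left(J{\left(6 \right)} \right)} = -2679 - 4 = -2683$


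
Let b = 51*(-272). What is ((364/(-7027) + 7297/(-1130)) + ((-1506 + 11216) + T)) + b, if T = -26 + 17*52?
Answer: -26287132379/7940510 ≈ -3310.5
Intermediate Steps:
b = -13872
T = 858 (T = -26 + 884 = 858)
((364/(-7027) + 7297/(-1130)) + ((-1506 + 11216) + T)) + b = ((364/(-7027) + 7297/(-1130)) + ((-1506 + 11216) + 858)) - 13872 = ((364*(-1/7027) + 7297*(-1/1130)) + (9710 + 858)) - 13872 = ((-364/7027 - 7297/1130) + 10568) - 13872 = (-51687339/7940510 + 10568) - 13872 = 83863622341/7940510 - 13872 = -26287132379/7940510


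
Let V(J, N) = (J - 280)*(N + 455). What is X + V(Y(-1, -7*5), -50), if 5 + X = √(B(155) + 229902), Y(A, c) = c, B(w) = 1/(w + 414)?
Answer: -127580 + √74433301991/569 ≈ -1.2710e+5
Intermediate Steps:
B(w) = 1/(414 + w)
X = -5 + √74433301991/569 (X = -5 + √(1/(414 + 155) + 229902) = -5 + √(1/569 + 229902) = -5 + √(130814239/569) = -5 + √74433301991/569 ≈ 474.48)
V(J, N) = (-280 + J)*(455 + N)
X + V(Y(-1, -7*5), -50) = (-5 + √74433301991/569) + (-127400 - 280*(-50) + 455*(-7*5) - 7*5*(-50)) = (-5 + √74433301991/569) + (-127400 + 14000 + 455*(-35) - 35*(-50)) = (-5 + √74433301991/569) + (-127400 + 14000 - 15925 + 1750) = (-5 + √74433301991/569) - 127575 = -127580 + √74433301991/569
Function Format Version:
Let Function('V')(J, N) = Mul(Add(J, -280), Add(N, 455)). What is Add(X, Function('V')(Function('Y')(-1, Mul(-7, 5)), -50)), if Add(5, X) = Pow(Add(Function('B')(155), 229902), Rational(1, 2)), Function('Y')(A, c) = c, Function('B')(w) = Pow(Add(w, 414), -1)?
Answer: Add(-127580, Mul(Rational(1, 569), Pow(74433301991, Rational(1, 2)))) ≈ -1.2710e+5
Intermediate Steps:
Function('B')(w) = Pow(Add(414, w), -1)
X = Add(-5, Mul(Rational(1, 569), Pow(74433301991, Rational(1, 2)))) (X = Add(-5, Pow(Add(Pow(Add(414, 155), -1), 229902), Rational(1, 2))) = Add(-5, Pow(Add(Pow(569, -1), 229902), Rational(1, 2))) = Add(-5, Pow(Add(Rational(1, 569), 229902), Rational(1, 2))) = Add(-5, Pow(Rational(130814239, 569), Rational(1, 2))) = Add(-5, Mul(Rational(1, 569), Pow(74433301991, Rational(1, 2)))) ≈ 474.48)
Function('V')(J, N) = Mul(Add(-280, J), Add(455, N))
Add(X, Function('V')(Function('Y')(-1, Mul(-7, 5)), -50)) = Add(Add(-5, Mul(Rational(1, 569), Pow(74433301991, Rational(1, 2)))), Add(-127400, Mul(-280, -50), Mul(455, Mul(-7, 5)), Mul(Mul(-7, 5), -50))) = Add(Add(-5, Mul(Rational(1, 569), Pow(74433301991, Rational(1, 2)))), Add(-127400, 14000, Mul(455, -35), Mul(-35, -50))) = Add(Add(-5, Mul(Rational(1, 569), Pow(74433301991, Rational(1, 2)))), Add(-127400, 14000, -15925, 1750)) = Add(Add(-5, Mul(Rational(1, 569), Pow(74433301991, Rational(1, 2)))), -127575) = Add(-127580, Mul(Rational(1, 569), Pow(74433301991, Rational(1, 2))))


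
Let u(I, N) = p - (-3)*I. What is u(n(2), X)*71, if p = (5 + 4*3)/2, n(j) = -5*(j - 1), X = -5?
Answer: -923/2 ≈ -461.50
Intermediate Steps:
n(j) = 5 - 5*j (n(j) = -5*(-1 + j) = 5 - 5*j)
p = 17/2 (p = (5 + 12)*(1/2) = 17*(1/2) = 17/2 ≈ 8.5000)
u(I, N) = 17/2 + 3*I (u(I, N) = 17/2 - (-3)*I = 17/2 + 3*I)
u(n(2), X)*71 = (17/2 + 3*(5 - 5*2))*71 = (17/2 + 3*(5 - 10))*71 = (17/2 + 3*(-5))*71 = (17/2 - 15)*71 = -13/2*71 = -923/2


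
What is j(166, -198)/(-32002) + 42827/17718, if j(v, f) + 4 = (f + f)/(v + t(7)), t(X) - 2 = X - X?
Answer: 9594636029/3969080052 ≈ 2.4173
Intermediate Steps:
t(X) = 2 (t(X) = 2 + (X - X) = 2 + 0 = 2)
j(v, f) = -4 + 2*f/(2 + v) (j(v, f) = -4 + (f + f)/(v + 2) = -4 + (2*f)/(2 + v) = -4 + 2*f/(2 + v))
j(166, -198)/(-32002) + 42827/17718 = (2*(-4 - 198 - 2*166)/(2 + 166))/(-32002) + 42827/17718 = (2*(-4 - 198 - 332)/168)*(-1/32002) + 42827*(1/17718) = (2*(1/168)*(-534))*(-1/32002) + 42827/17718 = -89/14*(-1/32002) + 42827/17718 = 89/448028 + 42827/17718 = 9594636029/3969080052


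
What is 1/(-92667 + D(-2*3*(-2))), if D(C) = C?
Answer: -1/92655 ≈ -1.0793e-5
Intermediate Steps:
1/(-92667 + D(-2*3*(-2))) = 1/(-92667 - 2*3*(-2)) = 1/(-92667 - 6*(-2)) = 1/(-92667 + 12) = 1/(-92655) = -1/92655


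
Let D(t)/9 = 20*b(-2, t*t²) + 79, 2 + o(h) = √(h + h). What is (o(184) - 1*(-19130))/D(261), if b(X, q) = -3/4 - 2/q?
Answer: 4723442019/142236643 + 1975509*√23/284473286 ≈ 33.242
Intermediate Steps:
b(X, q) = -¾ - 2/q (b(X, q) = -3*¼ - 2/q = -¾ - 2/q)
o(h) = -2 + √2*√h (o(h) = -2 + √(h + h) = -2 + √(2*h) = -2 + √2*√h)
D(t) = 576 - 360/t³ (D(t) = 9*(20*(-¾ - 2/t³) + 79) = 9*((-15 - 40/t³) + 79) = 9*(64 - 40/t³) = 576 - 360/t³)
(o(184) - 1*(-19130))/D(261) = ((-2 + √2*√184) - 1*(-19130))/(576 - 360/261³) = ((-2 + √2*(2*√46)) + 19130)/(576 - 360*1/17779581) = ((-2 + 4*√23) + 19130)/(576 - 40/1975509) = (19128 + 4*√23)/(1137893144/1975509) = (19128 + 4*√23)*(1975509/1137893144) = 4723442019/142236643 + 1975509*√23/284473286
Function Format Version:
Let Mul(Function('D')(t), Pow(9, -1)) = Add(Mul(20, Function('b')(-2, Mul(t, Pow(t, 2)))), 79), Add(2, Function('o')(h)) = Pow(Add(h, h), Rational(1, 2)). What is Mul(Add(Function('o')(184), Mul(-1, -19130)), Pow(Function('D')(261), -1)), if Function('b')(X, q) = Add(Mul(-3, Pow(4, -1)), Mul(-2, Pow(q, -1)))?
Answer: Add(Rational(4723442019, 142236643), Mul(Rational(1975509, 284473286), Pow(23, Rational(1, 2)))) ≈ 33.242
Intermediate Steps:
Function('b')(X, q) = Add(Rational(-3, 4), Mul(-2, Pow(q, -1))) (Function('b')(X, q) = Add(Mul(-3, Rational(1, 4)), Mul(-2, Pow(q, -1))) = Add(Rational(-3, 4), Mul(-2, Pow(q, -1))))
Function('o')(h) = Add(-2, Mul(Pow(2, Rational(1, 2)), Pow(h, Rational(1, 2)))) (Function('o')(h) = Add(-2, Pow(Add(h, h), Rational(1, 2))) = Add(-2, Pow(Mul(2, h), Rational(1, 2))) = Add(-2, Mul(Pow(2, Rational(1, 2)), Pow(h, Rational(1, 2)))))
Function('D')(t) = Add(576, Mul(-360, Pow(t, -3))) (Function('D')(t) = Mul(9, Add(Mul(20, Add(Rational(-3, 4), Mul(-2, Pow(Mul(t, Pow(t, 2)), -1)))), 79)) = Mul(9, Add(Mul(20, Add(Rational(-3, 4), Mul(-2, Pow(Pow(t, 3), -1)))), 79)) = Mul(9, Add(Mul(20, Add(Rational(-3, 4), Mul(-2, Pow(t, -3)))), 79)) = Mul(9, Add(Add(-15, Mul(-40, Pow(t, -3))), 79)) = Mul(9, Add(64, Mul(-40, Pow(t, -3)))) = Add(576, Mul(-360, Pow(t, -3))))
Mul(Add(Function('o')(184), Mul(-1, -19130)), Pow(Function('D')(261), -1)) = Mul(Add(Add(-2, Mul(Pow(2, Rational(1, 2)), Pow(184, Rational(1, 2)))), Mul(-1, -19130)), Pow(Add(576, Mul(-360, Pow(261, -3))), -1)) = Mul(Add(Add(-2, Mul(Pow(2, Rational(1, 2)), Mul(2, Pow(46, Rational(1, 2))))), 19130), Pow(Add(576, Mul(-360, Rational(1, 17779581))), -1)) = Mul(Add(Add(-2, Mul(4, Pow(23, Rational(1, 2)))), 19130), Pow(Add(576, Rational(-40, 1975509)), -1)) = Mul(Add(19128, Mul(4, Pow(23, Rational(1, 2)))), Pow(Rational(1137893144, 1975509), -1)) = Mul(Add(19128, Mul(4, Pow(23, Rational(1, 2)))), Rational(1975509, 1137893144)) = Add(Rational(4723442019, 142236643), Mul(Rational(1975509, 284473286), Pow(23, Rational(1, 2))))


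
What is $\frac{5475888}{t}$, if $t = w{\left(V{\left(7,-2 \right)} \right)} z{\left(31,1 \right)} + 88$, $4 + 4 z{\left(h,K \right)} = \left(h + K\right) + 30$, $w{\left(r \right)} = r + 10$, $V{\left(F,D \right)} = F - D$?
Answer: $\frac{10951776}{727} \approx 15064.0$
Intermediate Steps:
$w{\left(r \right)} = 10 + r$
$z{\left(h,K \right)} = \frac{13}{2} + \frac{K}{4} + \frac{h}{4}$ ($z{\left(h,K \right)} = -1 + \frac{\left(h + K\right) + 30}{4} = -1 + \frac{\left(K + h\right) + 30}{4} = -1 + \frac{30 + K + h}{4} = -1 + \left(\frac{15}{2} + \frac{K}{4} + \frac{h}{4}\right) = \frac{13}{2} + \frac{K}{4} + \frac{h}{4}$)
$t = \frac{727}{2}$ ($t = \left(10 + \left(7 - -2\right)\right) \left(\frac{13}{2} + \frac{1}{4} \cdot 1 + \frac{1}{4} \cdot 31\right) + 88 = \left(10 + \left(7 + 2\right)\right) \left(\frac{13}{2} + \frac{1}{4} + \frac{31}{4}\right) + 88 = \left(10 + 9\right) \frac{29}{2} + 88 = 19 \cdot \frac{29}{2} + 88 = \frac{551}{2} + 88 = \frac{727}{2} \approx 363.5$)
$\frac{5475888}{t} = \frac{5475888}{\frac{727}{2}} = 5475888 \cdot \frac{2}{727} = \frac{10951776}{727}$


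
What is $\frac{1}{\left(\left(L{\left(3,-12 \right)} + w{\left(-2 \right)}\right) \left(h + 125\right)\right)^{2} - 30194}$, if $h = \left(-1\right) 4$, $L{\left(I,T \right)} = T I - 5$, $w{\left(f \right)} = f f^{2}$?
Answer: $\frac{1}{35122847} \approx 2.8472 \cdot 10^{-8}$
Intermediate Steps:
$w{\left(f \right)} = f^{3}$
$L{\left(I,T \right)} = -5 + I T$ ($L{\left(I,T \right)} = I T - 5 = -5 + I T$)
$h = -4$
$\frac{1}{\left(\left(L{\left(3,-12 \right)} + w{\left(-2 \right)}\right) \left(h + 125\right)\right)^{2} - 30194} = \frac{1}{\left(\left(\left(-5 + 3 \left(-12\right)\right) + \left(-2\right)^{3}\right) \left(-4 + 125\right)\right)^{2} - 30194} = \frac{1}{\left(\left(\left(-5 - 36\right) - 8\right) 121\right)^{2} - 30194} = \frac{1}{\left(\left(-41 - 8\right) 121\right)^{2} - 30194} = \frac{1}{\left(\left(-49\right) 121\right)^{2} - 30194} = \frac{1}{\left(-5929\right)^{2} - 30194} = \frac{1}{35153041 - 30194} = \frac{1}{35122847}$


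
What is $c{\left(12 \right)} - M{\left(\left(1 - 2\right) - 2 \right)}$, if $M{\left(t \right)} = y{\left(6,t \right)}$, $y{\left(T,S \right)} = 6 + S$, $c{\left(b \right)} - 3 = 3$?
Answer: $3$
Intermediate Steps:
$c{\left(b \right)} = 6$ ($c{\left(b \right)} = 3 + 3 = 6$)
$M{\left(t \right)} = 6 + t$
$c{\left(12 \right)} - M{\left(\left(1 - 2\right) - 2 \right)} = 6 - \left(6 + \left(\left(1 - 2\right) - 2\right)\right) = 6 - \left(6 - 3\right) = 6 - 3 = 3$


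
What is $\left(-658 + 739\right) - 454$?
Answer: $-373$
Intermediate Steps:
$\left(-658 + 739\right) - 454 = 81 - 454 = -373$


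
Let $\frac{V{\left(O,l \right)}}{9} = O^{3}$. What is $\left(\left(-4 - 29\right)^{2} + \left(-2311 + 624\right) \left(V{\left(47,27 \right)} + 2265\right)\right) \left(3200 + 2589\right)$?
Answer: $-9147572724675$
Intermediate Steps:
$V{\left(O,l \right)} = 9 O^{3}$
$\left(\left(-4 - 29\right)^{2} + \left(-2311 + 624\right) \left(V{\left(47,27 \right)} + 2265\right)\right) \left(3200 + 2589\right) = \left(\left(-4 - 29\right)^{2} + \left(-2311 + 624\right) \left(9 \cdot 47^{3} + 2265\right)\right) \left(3200 + 2589\right) = \left(\left(-33\right)^{2} - 1687 \left(9 \cdot 103823 + 2265\right)\right) 5789 = \left(1089 - 1687 \left(934407 + 2265\right)\right) 5789 = \left(1089 - 1580165664\right) 5789 = \left(-1580164575\right) 5789 = -9147572724675$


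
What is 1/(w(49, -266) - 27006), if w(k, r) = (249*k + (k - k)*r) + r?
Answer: -1/15071 ≈ -6.6353e-5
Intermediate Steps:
w(k, r) = r + 249*k (w(k, r) = (249*k + 0*r) + r = (249*k + 0) + r = 249*k + r = r + 249*k)
1/(w(49, -266) - 27006) = 1/((-266 + 249*49) - 27006) = 1/((-266 + 12201) - 27006) = 1/(11935 - 27006) = 1/(-15071) = -1/15071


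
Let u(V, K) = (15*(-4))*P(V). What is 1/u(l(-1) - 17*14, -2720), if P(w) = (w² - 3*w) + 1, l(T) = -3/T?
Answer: -1/3355860 ≈ -2.9799e-7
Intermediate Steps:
P(w) = 1 + w² - 3*w
u(V, K) = -60 - 60*V² + 180*V (u(V, K) = (15*(-4))*(1 + V² - 3*V) = -60*(1 + V² - 3*V) = -60 - 60*V² + 180*V)
1/u(l(-1) - 17*14, -2720) = 1/(-60 - 60*(-3/(-1) - 17*14)² + 180*(-3/(-1) - 17*14)) = 1/(-60 - 60*(-3*(-1) - 238)² + 180*(-3*(-1) - 238)) = 1/(-60 - 60*(3 - 238)² + 180*(3 - 238)) = 1/(-60 - 60*(-235)² + 180*(-235)) = 1/(-60 - 60*55225 - 42300) = 1/(-60 - 3313500 - 42300) = 1/(-3355860) = -1/3355860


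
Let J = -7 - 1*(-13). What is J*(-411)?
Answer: -2466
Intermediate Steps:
J = 6 (J = -7 + 13 = 6)
J*(-411) = 6*(-411) = -2466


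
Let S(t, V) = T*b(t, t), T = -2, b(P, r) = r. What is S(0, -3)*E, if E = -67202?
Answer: 0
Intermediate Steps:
S(t, V) = -2*t
S(0, -3)*E = -2*0*(-67202) = 0*(-67202) = 0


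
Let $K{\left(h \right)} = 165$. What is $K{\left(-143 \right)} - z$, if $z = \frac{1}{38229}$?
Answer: $\frac{6307784}{38229} \approx 165.0$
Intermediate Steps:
$z = \frac{1}{38229} \approx 2.6158 \cdot 10^{-5}$
$K{\left(-143 \right)} - z = 165 - \frac{1}{38229} = \frac{6307784}{38229}$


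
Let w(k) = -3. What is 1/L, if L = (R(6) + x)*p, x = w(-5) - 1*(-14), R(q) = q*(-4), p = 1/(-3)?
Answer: 3/13 ≈ 0.23077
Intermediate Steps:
p = -⅓ ≈ -0.33333
R(q) = -4*q
x = 11 (x = -3 - 1*(-14) = -3 + 14 = 11)
L = 13/3 (L = (-4*6 + 11)*(-⅓) = (-24 + 11)*(-⅓) = -13*(-⅓) = 13/3 ≈ 4.3333)
1/L = 1/(13/3) = 3/13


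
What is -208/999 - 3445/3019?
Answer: -4069507/3015981 ≈ -1.3493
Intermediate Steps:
-208/999 - 3445/3019 = -4069507/3015981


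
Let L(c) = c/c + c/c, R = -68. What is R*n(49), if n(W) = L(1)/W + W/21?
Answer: -23732/147 ≈ -161.44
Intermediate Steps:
L(c) = 2 (L(c) = 1 + 1 = 2)
n(W) = 2/W + W/21
R*n(49) = -68*(2/49 + (1/21)*49) = -68*(2*(1/49) + 7/3) = -68*(2/49 + 7/3) = -68*349/147 = -23732/147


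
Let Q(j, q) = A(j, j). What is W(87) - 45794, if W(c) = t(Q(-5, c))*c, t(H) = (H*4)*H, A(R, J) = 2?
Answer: -44402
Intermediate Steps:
Q(j, q) = 2
t(H) = 4*H² (t(H) = (4*H)*H = 4*H²)
W(c) = 16*c (W(c) = (4*2²)*c = (4*4)*c = 16*c)
W(87) - 45794 = 16*87 - 45794 = 1392 - 45794 = -44402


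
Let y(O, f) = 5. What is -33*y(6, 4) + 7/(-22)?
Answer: -3637/22 ≈ -165.32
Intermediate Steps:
-33*y(6, 4) + 7/(-22) = -33*5 + 7/(-22) = -165 + 7*(-1/22) = -165 - 7/22 = -3637/22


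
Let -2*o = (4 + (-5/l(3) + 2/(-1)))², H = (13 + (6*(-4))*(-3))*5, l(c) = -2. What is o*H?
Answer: -34425/8 ≈ -4303.1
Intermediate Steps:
H = 425 (H = (13 - 24*(-3))*5 = (13 + 72)*5 = 85*5 = 425)
o = -81/8 (o = -(4 + (-5/(-2) + 2/(-1)))²/2 = -(4 + (-5*(-½) + 2*(-1)))²/2 = -(4 + (5/2 - 2))²/2 = -(4 + ½)²/2 = -(9/2)²/2 = -½*81/4 = -81/8 ≈ -10.125)
o*H = -81/8*425 = -34425/8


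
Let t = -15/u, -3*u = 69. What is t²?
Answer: 225/529 ≈ 0.42533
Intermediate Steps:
u = -23 (u = -⅓*69 = -23)
t = 15/23 (t = -15/(-23) = -15*(-1/23) = 15/23 ≈ 0.65217)
t² = (15/23)² = 225/529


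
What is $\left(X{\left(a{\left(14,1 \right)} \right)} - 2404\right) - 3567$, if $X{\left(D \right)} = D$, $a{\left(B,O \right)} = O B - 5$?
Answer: $-5962$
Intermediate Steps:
$a{\left(B,O \right)} = -5 + B O$ ($a{\left(B,O \right)} = B O - 5 = -5 + B O$)
$\left(X{\left(a{\left(14,1 \right)} \right)} - 2404\right) - 3567 = \left(\left(-5 + 14 \cdot 1\right) - 2404\right) - 3567 = \left(\left(-5 + 14\right) - 2404\right) - 3567 = \left(9 - 2404\right) - 3567 = -2395 - 3567 = -5962$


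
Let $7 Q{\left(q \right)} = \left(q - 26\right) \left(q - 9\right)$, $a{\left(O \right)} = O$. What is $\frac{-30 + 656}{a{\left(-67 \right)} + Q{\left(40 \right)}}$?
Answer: $- \frac{626}{5} \approx -125.2$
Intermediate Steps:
$Q{\left(q \right)} = \frac{\left(-26 + q\right) \left(-9 + q\right)}{7}$ ($Q{\left(q \right)} = \frac{\left(q - 26\right) \left(q - 9\right)}{7} = \frac{\left(q - 26\right) \left(-9 + q\right)}{7} = \frac{\left(-26 + q\right) \left(-9 + q\right)}{7}$)
$\frac{-30 + 656}{a{\left(-67 \right)} + Q{\left(40 \right)}} = \frac{-30 + 656}{-67 + \left(\frac{234}{7} - 200 + \frac{40^{2}}{7}\right)} = \frac{626}{-67 + \left(\frac{234}{7} - 200 + \frac{1}{7} \cdot 1600\right)} = \frac{626}{-67 + \left(\frac{234}{7} - 200 + \frac{1600}{7}\right)} = \frac{626}{-67 + 62} = \frac{626}{-5} = 626 \left(- \frac{1}{5}\right) = - \frac{626}{5}$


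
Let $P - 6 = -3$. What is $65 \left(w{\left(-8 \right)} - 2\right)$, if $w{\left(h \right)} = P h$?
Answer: $-1690$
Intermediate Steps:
$P = 3$ ($P = 6 - 3 = 3$)
$w{\left(h \right)} = 3 h$
$65 \left(w{\left(-8 \right)} - 2\right) = 65 \left(3 \left(-8\right) - 2\right) = 65 \left(-24 - 2\right) = 65 \left(-26\right) = -1690$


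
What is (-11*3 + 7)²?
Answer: 676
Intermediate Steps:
(-11*3 + 7)² = (-33 + 7)² = (-26)² = 676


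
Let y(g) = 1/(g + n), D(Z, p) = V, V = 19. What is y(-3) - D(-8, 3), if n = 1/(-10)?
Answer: -599/31 ≈ -19.323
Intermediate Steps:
D(Z, p) = 19
n = -⅒ ≈ -0.10000
y(g) = 1/(-⅒ + g) (y(g) = 1/(g - ⅒) = 1/(-⅒ + g))
y(-3) - D(-8, 3) = 10/(-1 + 10*(-3)) - 1*19 = 10/(-1 - 30) - 19 = 10/(-31) - 19 = 10*(-1/31) - 19 = -10/31 - 19 = -599/31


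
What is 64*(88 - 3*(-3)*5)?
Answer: 8512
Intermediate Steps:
64*(88 - 3*(-3)*5) = 64*(88 + 9*5) = 64*(88 + 45) = 64*133 = 8512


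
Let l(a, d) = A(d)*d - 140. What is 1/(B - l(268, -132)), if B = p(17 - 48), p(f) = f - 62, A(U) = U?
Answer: -1/17377 ≈ -5.7547e-5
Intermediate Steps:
l(a, d) = -140 + d² (l(a, d) = d*d - 140 = d² - 140 = -140 + d²)
p(f) = -62 + f
B = -93 (B = -62 + (17 - 48) = -62 - 31 = -93)
1/(B - l(268, -132)) = 1/(-93 - (-140 + (-132)²)) = 1/(-93 - (-140 + 17424)) = 1/(-93 - 1*17284) = 1/(-93 - 17284) = 1/(-17377) = -1/17377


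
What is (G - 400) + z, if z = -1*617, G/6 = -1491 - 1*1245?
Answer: -17433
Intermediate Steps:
G = -16416 (G = 6*(-1491 - 1*1245) = 6*(-1491 - 1245) = 6*(-2736) = -16416)
z = -617
(G - 400) + z = (-16416 - 400) - 617 = -16816 - 617 = -17433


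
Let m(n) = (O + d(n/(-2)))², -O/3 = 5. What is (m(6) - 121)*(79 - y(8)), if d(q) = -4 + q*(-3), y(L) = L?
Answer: -1491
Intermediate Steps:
O = -15 (O = -3*5 = -15)
d(q) = -4 - 3*q
m(n) = (-19 + 3*n/2)² (m(n) = (-15 + (-4 - 3*n/(-2)))² = (-15 + (-4 - 3*n*(-1)/2))² = (-15 + (-4 - (-3)*n/2))² = (-15 + (-4 + 3*n/2))² = (-19 + 3*n/2)²)
(m(6) - 121)*(79 - y(8)) = ((38 - 3*6)²/4 - 121)*(79 - 1*8) = ((38 - 18)²/4 - 121)*(79 - 8) = ((¼)*20² - 121)*71 = ((¼)*400 - 121)*71 = (100 - 121)*71 = -21*71 = -1491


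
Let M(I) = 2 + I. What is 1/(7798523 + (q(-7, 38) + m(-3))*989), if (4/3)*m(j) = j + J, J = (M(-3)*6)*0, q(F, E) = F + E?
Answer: 4/31307827 ≈ 1.2776e-7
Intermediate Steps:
q(F, E) = E + F
J = 0 (J = ((2 - 3)*6)*0 = -1*6*0 = -6*0 = 0)
m(j) = 3*j/4 (m(j) = 3*(j + 0)/4 = 3*j/4)
1/(7798523 + (q(-7, 38) + m(-3))*989) = 1/(7798523 + ((38 - 7) + (3/4)*(-3))*989) = 1/(7798523 + (31 - 9/4)*989) = 1/(7798523 + (115/4)*989) = 1/(7798523 + 113735/4) = 1/(31307827/4) = 4/31307827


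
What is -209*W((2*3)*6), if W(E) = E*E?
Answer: -270864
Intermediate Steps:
W(E) = E²
-209*W((2*3)*6) = -209*((2*3)*6)² = -209*(6*6)² = -209*36² = -209*1296 = -270864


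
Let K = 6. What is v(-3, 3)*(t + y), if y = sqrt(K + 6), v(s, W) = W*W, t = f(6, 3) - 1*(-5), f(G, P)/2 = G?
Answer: 153 + 18*sqrt(3) ≈ 184.18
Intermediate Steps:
f(G, P) = 2*G
t = 17 (t = 2*6 - 1*(-5) = 12 + 5 = 17)
v(s, W) = W**2
y = 2*sqrt(3) (y = sqrt(6 + 6) = sqrt(12) = 2*sqrt(3) ≈ 3.4641)
v(-3, 3)*(t + y) = 3**2*(17 + 2*sqrt(3)) = 9*(17 + 2*sqrt(3)) = 153 + 18*sqrt(3)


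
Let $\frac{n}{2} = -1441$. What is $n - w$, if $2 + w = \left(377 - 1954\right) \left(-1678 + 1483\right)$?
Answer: $-310395$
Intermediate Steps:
$n = -2882$ ($n = 2 \left(-1441\right) = -2882$)
$w = 307513$ ($w = -2 + \left(377 - 1954\right) \left(-1678 + 1483\right) = -2 - -307515 = -2 + 307515 = 307513$)
$n - w = -2882 - 307513 = -310395$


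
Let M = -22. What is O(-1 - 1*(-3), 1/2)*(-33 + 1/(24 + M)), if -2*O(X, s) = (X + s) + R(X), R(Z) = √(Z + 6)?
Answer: 325/8 + 65*√2/2 ≈ 86.587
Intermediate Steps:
R(Z) = √(6 + Z)
O(X, s) = -X/2 - s/2 - √(6 + X)/2 (O(X, s) = -((X + s) + √(6 + X))/2 = -(X + s + √(6 + X))/2 = -X/2 - s/2 - √(6 + X)/2)
O(-1 - 1*(-3), 1/2)*(-33 + 1/(24 + M)) = (-(-1 - 1*(-3))/2 - ½/2 - √(6 + (-1 - 1*(-3)))/2)*(-33 + 1/(24 - 22)) = (-(-1 + 3)/2 - ½*½ - √(6 + (-1 + 3))/2)*(-33 + 1/2) = (-½*2 - ¼ - √(6 + 2)/2)*(-33 + ½) = (-1 - ¼ - √2)*(-65/2) = (-5/4 - √2)*(-65/2) = 325/8 + 65*√2/2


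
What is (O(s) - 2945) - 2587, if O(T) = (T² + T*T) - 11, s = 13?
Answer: -5205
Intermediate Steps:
O(T) = -11 + 2*T² (O(T) = (T² + T²) - 11 = 2*T² - 11 = -11 + 2*T²)
(O(s) - 2945) - 2587 = ((-11 + 2*13²) - 2945) - 2587 = ((-11 + 2*169) - 2945) - 2587 = ((-11 + 338) - 2945) - 2587 = (327 - 2945) - 2587 = -2618 - 2587 = -5205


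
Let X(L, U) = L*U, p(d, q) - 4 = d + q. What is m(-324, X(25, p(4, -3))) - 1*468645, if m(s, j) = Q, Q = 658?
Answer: -467987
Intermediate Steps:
p(d, q) = 4 + d + q (p(d, q) = 4 + (d + q) = 4 + d + q)
m(s, j) = 658
m(-324, X(25, p(4, -3))) - 1*468645 = 658 - 1*468645 = 658 - 468645 = -467987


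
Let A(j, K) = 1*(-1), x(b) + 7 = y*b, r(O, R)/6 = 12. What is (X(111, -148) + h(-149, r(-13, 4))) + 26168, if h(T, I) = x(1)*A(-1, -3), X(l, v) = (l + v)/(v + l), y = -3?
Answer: 26179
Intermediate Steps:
r(O, R) = 72 (r(O, R) = 6*12 = 72)
x(b) = -7 - 3*b
X(l, v) = 1 (X(l, v) = (l + v)/(l + v) = 1)
A(j, K) = -1
h(T, I) = 10 (h(T, I) = (-7 - 3*1)*(-1) = (-7 - 3)*(-1) = -10*(-1) = 10)
(X(111, -148) + h(-149, r(-13, 4))) + 26168 = (1 + 10) + 26168 = 11 + 26168 = 26179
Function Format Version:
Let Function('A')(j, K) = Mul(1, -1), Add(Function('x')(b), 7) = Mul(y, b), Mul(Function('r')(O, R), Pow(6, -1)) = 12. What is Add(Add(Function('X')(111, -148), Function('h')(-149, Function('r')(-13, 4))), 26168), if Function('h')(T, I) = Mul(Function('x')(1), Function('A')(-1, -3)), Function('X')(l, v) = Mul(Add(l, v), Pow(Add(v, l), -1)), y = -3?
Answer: 26179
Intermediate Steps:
Function('r')(O, R) = 72 (Function('r')(O, R) = Mul(6, 12) = 72)
Function('x')(b) = Add(-7, Mul(-3, b))
Function('X')(l, v) = 1 (Function('X')(l, v) = Mul(Add(l, v), Pow(Add(l, v), -1)) = 1)
Function('A')(j, K) = -1
Function('h')(T, I) = 10 (Function('h')(T, I) = Mul(Add(-7, Mul(-3, 1)), -1) = Mul(Add(-7, -3), -1) = Mul(-10, -1) = 10)
Add(Add(Function('X')(111, -148), Function('h')(-149, Function('r')(-13, 4))), 26168) = Add(Add(1, 10), 26168) = Add(11, 26168) = 26179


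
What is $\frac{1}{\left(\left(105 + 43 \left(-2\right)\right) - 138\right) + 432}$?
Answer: $\frac{1}{313} \approx 0.0031949$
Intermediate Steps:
$\frac{1}{\left(\left(105 + 43 \left(-2\right)\right) - 138\right) + 432} = \frac{1}{\left(\left(105 - 86\right) - 138\right) + 432} = \frac{1}{\left(19 - 138\right) + 432} = \frac{1}{-119 + 432} = \frac{1}{313}$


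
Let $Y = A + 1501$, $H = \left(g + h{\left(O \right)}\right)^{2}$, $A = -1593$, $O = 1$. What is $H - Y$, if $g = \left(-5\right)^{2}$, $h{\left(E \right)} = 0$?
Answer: $717$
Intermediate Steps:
$g = 25$
$H = 625$ ($H = \left(25 + 0\right)^{2} = 25^{2} = 625$)
$Y = -92$ ($Y = -1593 + 1501 = -92$)
$H - Y = 625 - -92 = 625 + 92 = 717$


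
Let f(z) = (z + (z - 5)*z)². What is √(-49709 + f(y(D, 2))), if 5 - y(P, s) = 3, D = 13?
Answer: I*√49693 ≈ 222.92*I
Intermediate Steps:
y(P, s) = 2 (y(P, s) = 5 - 1*3 = 5 - 3 = 2)
f(z) = (z + z*(-5 + z))² (f(z) = (z + (-5 + z)*z)² = (z + z*(-5 + z))²)
√(-49709 + f(y(D, 2))) = √(-49709 + 2²*(-4 + 2)²) = √(-49709 + 4*(-2)²) = √(-49709 + 4*4) = √(-49709 + 16) = √(-49693) = I*√49693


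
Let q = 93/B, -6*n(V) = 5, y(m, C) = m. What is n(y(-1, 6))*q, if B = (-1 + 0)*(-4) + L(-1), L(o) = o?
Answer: -155/6 ≈ -25.833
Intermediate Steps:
n(V) = -5/6 (n(V) = -1/6*5 = -5/6)
B = 3 (B = (-1 + 0)*(-4) - 1 = -1*(-4) - 1 = 4 - 1 = 3)
q = 31 (q = 93/3 = 93*(1/3) = 31)
n(y(-1, 6))*q = -5/6*31 = -155/6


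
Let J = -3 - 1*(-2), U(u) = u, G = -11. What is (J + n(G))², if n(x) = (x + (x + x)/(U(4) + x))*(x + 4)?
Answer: 2916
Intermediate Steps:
J = -1 (J = -3 + 2 = -1)
n(x) = (4 + x)*(x + 2*x/(4 + x)) (n(x) = (x + (x + x)/(4 + x))*(x + 4) = (x + (2*x)/(4 + x))*(4 + x) = (x + 2*x/(4 + x))*(4 + x) = (4 + x)*(x + 2*x/(4 + x)))
(J + n(G))² = (-1 - 11*(6 - 11))² = (-1 - 11*(-5))² = (-1 + 55)² = 54² = 2916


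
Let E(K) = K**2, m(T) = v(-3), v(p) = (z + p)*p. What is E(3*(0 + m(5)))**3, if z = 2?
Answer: 531441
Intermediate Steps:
v(p) = p*(2 + p) (v(p) = (2 + p)*p = p*(2 + p))
m(T) = 3 (m(T) = -3*(2 - 3) = -3*(-1) = 3)
E(3*(0 + m(5)))**3 = ((3*(0 + 3))**2)**3 = ((3*3)**2)**3 = (9**2)**3 = 81**3 = 531441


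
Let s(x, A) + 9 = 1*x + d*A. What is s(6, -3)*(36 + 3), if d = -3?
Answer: 234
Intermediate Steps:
s(x, A) = -9 + x - 3*A (s(x, A) = -9 + (1*x - 3*A) = -9 + (x - 3*A) = -9 + x - 3*A)
s(6, -3)*(36 + 3) = (-9 + 6 - 3*(-3))*(36 + 3) = (-9 + 6 + 9)*39 = 6*39 = 234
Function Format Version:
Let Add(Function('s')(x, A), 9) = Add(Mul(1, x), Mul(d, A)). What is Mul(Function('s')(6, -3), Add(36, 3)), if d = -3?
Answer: 234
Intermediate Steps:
Function('s')(x, A) = Add(-9, x, Mul(-3, A)) (Function('s')(x, A) = Add(-9, Add(Mul(1, x), Mul(-3, A))) = Add(-9, Add(x, Mul(-3, A))) = Add(-9, x, Mul(-3, A)))
Mul(Function('s')(6, -3), Add(36, 3)) = Mul(Add(-9, 6, Mul(-3, -3)), Add(36, 3)) = Mul(Add(-9, 6, 9), 39) = Mul(6, 39) = 234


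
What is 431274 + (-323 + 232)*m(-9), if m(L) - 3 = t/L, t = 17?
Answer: 3880556/9 ≈ 4.3117e+5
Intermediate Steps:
m(L) = 3 + 17/L
431274 + (-323 + 232)*m(-9) = 431274 + (-323 + 232)*(3 + 17/(-9)) = 431274 - 91*(3 + 17*(-1/9)) = 431274 - 91*(3 - 17/9) = 431274 - 91*10/9 = 431274 - 910/9 = 3880556/9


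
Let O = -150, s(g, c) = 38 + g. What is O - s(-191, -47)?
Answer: 3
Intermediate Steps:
O - s(-191, -47) = -150 - (38 - 191) = -150 - 1*(-153) = -150 + 153 = 3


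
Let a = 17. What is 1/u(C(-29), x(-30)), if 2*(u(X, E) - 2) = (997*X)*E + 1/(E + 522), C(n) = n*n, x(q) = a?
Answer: 539/3841483454 ≈ 1.4031e-7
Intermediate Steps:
x(q) = 17
C(n) = n²
u(X, E) = 2 + 1/(2*(522 + E)) + 997*E*X/2 (u(X, E) = 2 + ((997*X)*E + 1/(E + 522))/2 = 2 + (997*E*X + 1/(522 + E))/2 = 2 + (1/(522 + E) + 997*E*X)/2 = 2 + (1/(2*(522 + E)) + 997*E*X/2) = 2 + 1/(2*(522 + E)) + 997*E*X/2)
1/u(C(-29), x(-30)) = 1/((2089 + 4*17 + 997*(-29)²*17² + 520434*17*(-29)²)/(2*(522 + 17))) = 1/((½)*(2089 + 68 + 997*841*289 + 520434*17*841)/539) = 1/((½)*(1/539)*(2089 + 68 + 242319853 + 7440644898)) = 1/((½)*(1/539)*7682966908) = 1/(3841483454/539) = 539/3841483454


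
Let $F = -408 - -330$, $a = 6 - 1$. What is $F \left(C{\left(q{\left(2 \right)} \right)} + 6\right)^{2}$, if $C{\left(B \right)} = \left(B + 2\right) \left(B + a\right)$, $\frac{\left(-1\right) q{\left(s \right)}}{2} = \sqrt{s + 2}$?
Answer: $-1248$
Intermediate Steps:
$a = 5$
$q{\left(s \right)} = - 2 \sqrt{2 + s}$ ($q{\left(s \right)} = - 2 \sqrt{s + 2} = - 2 \sqrt{2 + s}$)
$C{\left(B \right)} = \left(2 + B\right) \left(5 + B\right)$ ($C{\left(B \right)} = \left(B + 2\right) \left(B + 5\right) = \left(2 + B\right) \left(5 + B\right)$)
$F = -78$ ($F = -408 + 330 = -78$)
$F \left(C{\left(q{\left(2 \right)} \right)} + 6\right)^{2} = - 78 \left(\left(10 + \left(- 2 \sqrt{2 + 2}\right)^{2} + 7 \left(- 2 \sqrt{2 + 2}\right)\right) + 6\right)^{2} = - 78 \left(\left(10 + \left(- 2 \sqrt{4}\right)^{2} + 7 \left(- 2 \sqrt{4}\right)\right) + 6\right)^{2} = - 78 \left(\left(10 + \left(\left(-2\right) 2\right)^{2} + 7 \left(\left(-2\right) 2\right)\right) + 6\right)^{2} = - 78 \left(\left(10 + \left(-4\right)^{2} + 7 \left(-4\right)\right) + 6\right)^{2} = - 78 \left(\left(10 + 16 - 28\right) + 6\right)^{2} = - 78 \left(-2 + 6\right)^{2} = - 78 \cdot 4^{2} = \left(-78\right) 16 = -1248$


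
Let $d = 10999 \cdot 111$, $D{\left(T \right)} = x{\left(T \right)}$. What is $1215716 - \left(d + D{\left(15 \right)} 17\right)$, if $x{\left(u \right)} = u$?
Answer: $-5428$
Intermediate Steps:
$D{\left(T \right)} = T$
$d = 1220889$
$1215716 - \left(d + D{\left(15 \right)} 17\right) = 1215716 - \left(1220889 + 15 \cdot 17\right) = 1215716 - \left(1220889 + 255\right) = 1215716 - 1221144 = -5428$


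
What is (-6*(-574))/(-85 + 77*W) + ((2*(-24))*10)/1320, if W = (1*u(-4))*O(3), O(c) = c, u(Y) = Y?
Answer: -41920/11099 ≈ -3.7769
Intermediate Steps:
W = -12 (W = (1*(-4))*3 = -4*3 = -12)
(-6*(-574))/(-85 + 77*W) + ((2*(-24))*10)/1320 = (-6*(-574))/(-85 + 77*(-12)) + ((2*(-24))*10)/1320 = 3444/(-85 - 924) - 48*10*(1/1320) = 3444/(-1009) - 480*1/1320 = 3444*(-1/1009) - 4/11 = -3444/1009 - 4/11 = -41920/11099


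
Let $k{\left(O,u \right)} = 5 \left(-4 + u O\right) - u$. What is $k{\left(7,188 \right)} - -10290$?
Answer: $16662$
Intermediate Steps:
$k{\left(O,u \right)} = -20 - u + 5 O u$ ($k{\left(O,u \right)} = 5 \left(-4 + O u\right) - u = \left(-20 + 5 O u\right) - u = -20 - u + 5 O u$)
$k{\left(7,188 \right)} - -10290 = \left(-20 - 188 + 5 \cdot 7 \cdot 188\right) - -10290 = \left(-20 - 188 + 6580\right) + 10290 = 6372 + 10290 = 16662$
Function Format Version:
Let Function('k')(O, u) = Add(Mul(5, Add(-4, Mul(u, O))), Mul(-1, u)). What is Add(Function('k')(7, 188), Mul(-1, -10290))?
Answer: 16662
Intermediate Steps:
Function('k')(O, u) = Add(-20, Mul(-1, u), Mul(5, O, u)) (Function('k')(O, u) = Add(Mul(5, Add(-4, Mul(O, u))), Mul(-1, u)) = Add(Add(-20, Mul(5, O, u)), Mul(-1, u)) = Add(-20, Mul(-1, u), Mul(5, O, u)))
Add(Function('k')(7, 188), Mul(-1, -10290)) = Add(Add(-20, Mul(-1, 188), Mul(5, 7, 188)), Mul(-1, -10290)) = Add(Add(-20, -188, 6580), 10290) = Add(6372, 10290) = 16662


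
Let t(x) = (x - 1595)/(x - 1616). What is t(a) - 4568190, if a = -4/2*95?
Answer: -392864255/86 ≈ -4.5682e+6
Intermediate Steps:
a = -190 (a = -4*1/2*95 = -2*95 = -190)
t(x) = (-1595 + x)/(-1616 + x)
t(a) - 4568190 = (-1595 - 190)/(-1616 - 190) - 4568190 = -1785/(-1806) - 4568190 = -1/1806*(-1785) - 4568190 = 85/86 - 4568190 = -392864255/86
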